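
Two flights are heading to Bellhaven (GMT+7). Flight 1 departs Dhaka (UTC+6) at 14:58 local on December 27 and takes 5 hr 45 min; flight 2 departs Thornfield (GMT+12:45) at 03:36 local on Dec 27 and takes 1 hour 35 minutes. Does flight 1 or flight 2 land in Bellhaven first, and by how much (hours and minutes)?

the second, by 22 hours 17 minutes

Flight 1 in UTC: 14:58 − 6:00 = 08:58 on Dec 27.
+5 hours 45 minutes → arrive 14:43 UTC on Dec 27.
Flight 2 in UTC: 03:36 − 12:45 = 14:51 on Dec 26.
+1 hour and 35 minutes → arrive 16:26 UTC on Dec 26.
Flight 2 lands earlier by 22 hours 17 minutes.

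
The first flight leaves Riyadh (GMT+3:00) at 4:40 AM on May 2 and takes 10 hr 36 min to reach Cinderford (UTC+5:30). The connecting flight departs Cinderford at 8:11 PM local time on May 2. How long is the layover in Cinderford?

2 hours 25 minutes

Convert departure to UTC: 4:40 AM − 3:00 = 1:40 AM UTC on May 2.
Add 10 hours and 36 minutes flight time → 12:16 PM UTC.
Cinderford is UTC+5:30, so local arrival = 12:16 PM + 5:30 = 5:46 PM on May 2.
Layover = 8:11 PM − 5:46 PM = 2 hours 25 minutes.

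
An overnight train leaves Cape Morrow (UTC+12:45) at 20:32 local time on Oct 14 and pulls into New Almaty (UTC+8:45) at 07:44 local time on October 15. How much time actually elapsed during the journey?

Departure in UTC: 20:32 − 12:45 = 07:47 on Oct 14.
Arrival in UTC: 07:44 − 8:45 = 22:59 on Oct 14.
Elapsed = 22:59 − 07:47 = 15 hours 12 minutes.

15 hours 12 minutes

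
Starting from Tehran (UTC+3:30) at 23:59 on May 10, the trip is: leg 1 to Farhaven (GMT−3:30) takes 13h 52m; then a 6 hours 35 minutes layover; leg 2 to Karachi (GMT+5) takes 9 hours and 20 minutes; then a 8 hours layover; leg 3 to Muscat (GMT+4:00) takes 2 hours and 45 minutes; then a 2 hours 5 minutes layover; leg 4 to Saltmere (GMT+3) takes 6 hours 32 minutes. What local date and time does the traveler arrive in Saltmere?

Convert departure to UTC: 23:59 − 3:30 = 20:29 UTC on May 10.
Add 13 hours and 52 minutes leg 1 → 10:21 UTC (May 11).
Add 6 hours and 35 minutes layover in Farhaven → 16:56 UTC.
Add 9 hours 20 minutes leg 2 → 02:16 UTC (May 12).
Add 8 hours layover in Karachi → 10:16 UTC.
Add 2 hours and 45 minutes leg 3 → 13:01 UTC.
Add 2 hours 5 minutes layover in Muscat → 15:06 UTC.
Add 6 hours and 32 minutes leg 4 → 21:38 UTC.
Saltmere is UTC+3:00, so local arrival = 21:38 + 3:00 = 00:38 on May 13.

00:38 on May 13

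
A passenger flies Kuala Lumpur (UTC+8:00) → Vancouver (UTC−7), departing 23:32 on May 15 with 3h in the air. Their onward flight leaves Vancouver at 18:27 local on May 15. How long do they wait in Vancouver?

6 hours 55 minutes

Convert departure to UTC: 23:32 − 8:00 = 15:32 UTC on May 15.
Add 3 hours flight time → 18:32 UTC.
Vancouver is UTC−7:00, so local arrival = 18:32 − 7:00 = 11:32 on May 15.
Layover = 18:27 − 11:32 = 6 hours 55 minutes.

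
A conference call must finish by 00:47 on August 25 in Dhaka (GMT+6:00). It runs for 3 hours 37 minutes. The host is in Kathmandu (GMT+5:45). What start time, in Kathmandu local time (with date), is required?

Target end time in UTC: 00:47 − 6:00 = 18:47 on Aug 24.
Subtract 3 hours 37 minutes → start 15:10 UTC on Aug 24.
Kathmandu is UTC+5:45: 15:10 + 5:45 = 20:55 on Aug 24.

20:55 on Aug 24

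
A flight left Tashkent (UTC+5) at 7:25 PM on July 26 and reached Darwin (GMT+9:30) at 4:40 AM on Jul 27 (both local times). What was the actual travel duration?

Departure in UTC: 7:25 PM − 5:00 = 2:25 PM on Jul 26.
Arrival in UTC: 4:40 AM − 9:30 = 7:10 PM on Jul 26.
Elapsed = 7:10 PM − 2:25 PM = 4 hours 45 minutes.

4 hours 45 minutes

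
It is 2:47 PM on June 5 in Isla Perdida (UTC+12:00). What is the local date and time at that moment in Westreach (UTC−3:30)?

11:17 PM on Jun 4

Westreach is 15:30 behind Isla Perdida.
Shift by the zone difference: 2:47 PM − 15:30 = 11:17 PM on Jun 4 in Westreach.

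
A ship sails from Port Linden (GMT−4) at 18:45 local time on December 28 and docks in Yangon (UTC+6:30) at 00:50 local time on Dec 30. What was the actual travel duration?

19 hours 35 minutes

Departure in UTC: 18:45 + 4:00 = 22:45 on Dec 28.
Arrival in UTC: 00:50 − 6:30 = 18:20 on Dec 29.
Elapsed = 18:20 − 22:45 (+1 day) = 19 hours 35 minutes.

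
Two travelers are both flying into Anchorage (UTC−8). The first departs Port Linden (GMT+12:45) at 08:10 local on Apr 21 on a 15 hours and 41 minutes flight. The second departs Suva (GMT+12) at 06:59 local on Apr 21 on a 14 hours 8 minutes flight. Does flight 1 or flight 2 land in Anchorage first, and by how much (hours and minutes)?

Flight 1 in UTC: 08:10 − 12:45 = 19:25 on Apr 20.
+15 hours 41 minutes → arrive 11:06 UTC on Apr 21.
Flight 2 in UTC: 06:59 − 12:00 = 18:59 on Apr 20.
+14 hours 8 minutes → arrive 09:07 UTC on Apr 21.
Flight 2 lands earlier by 1 hour 59 minutes.

the second, by 1 hour 59 minutes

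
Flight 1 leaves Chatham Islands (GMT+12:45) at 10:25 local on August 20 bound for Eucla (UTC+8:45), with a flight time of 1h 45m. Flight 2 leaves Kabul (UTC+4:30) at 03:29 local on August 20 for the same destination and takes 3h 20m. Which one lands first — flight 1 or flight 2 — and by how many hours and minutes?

the first, by 2 hours 54 minutes

Flight 1 in UTC: 10:25 − 12:45 = 21:40 on Aug 19.
+1 hour and 45 minutes → arrive 23:25 UTC on Aug 19.
Flight 2 in UTC: 03:29 − 4:30 = 22:59 on Aug 19.
+3 hours 20 minutes → arrive 02:19 UTC on Aug 20.
Flight 1 lands earlier by 2 hours 54 minutes.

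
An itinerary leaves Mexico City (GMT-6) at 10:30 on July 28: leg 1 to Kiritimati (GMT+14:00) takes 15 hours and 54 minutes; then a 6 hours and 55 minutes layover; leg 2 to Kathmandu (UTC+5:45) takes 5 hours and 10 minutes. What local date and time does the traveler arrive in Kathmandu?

02:14 on Jul 30

Convert departure to UTC: 10:30 + 6:00 = 16:30 UTC on Jul 28.
Add 15 hours 54 minutes leg 1 → 08:24 UTC (Jul 29).
Add 6 hours and 55 minutes layover in Kiritimati → 15:19 UTC.
Add 5 hours 10 minutes leg 2 → 20:29 UTC.
Kathmandu is UTC+5:45, so local arrival = 20:29 + 5:45 = 02:14 on Jul 30.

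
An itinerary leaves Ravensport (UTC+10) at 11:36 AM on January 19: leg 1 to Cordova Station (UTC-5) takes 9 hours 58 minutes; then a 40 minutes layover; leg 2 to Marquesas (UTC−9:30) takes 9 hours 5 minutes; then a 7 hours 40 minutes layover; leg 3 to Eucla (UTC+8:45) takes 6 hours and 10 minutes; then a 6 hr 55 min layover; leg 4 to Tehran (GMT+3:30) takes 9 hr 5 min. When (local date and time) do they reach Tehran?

6:39 AM on Jan 21

Convert departure to UTC: 11:36 AM − 10:00 = 1:36 AM UTC on Jan 19.
Add 9 hours 58 minutes leg 1 → 11:34 AM UTC.
Add 40 minutes layover in Cordova Station → 12:14 PM UTC.
Add 9 hours 5 minutes leg 2 → 9:19 PM UTC.
Add 7 hours 40 minutes layover in Marquesas → 4:59 AM UTC (Jan 20).
Add 6 hours and 10 minutes leg 3 → 11:09 AM UTC.
Add 6 hours 55 minutes layover in Eucla → 6:04 PM UTC.
Add 9 hours and 5 minutes leg 4 → 3:09 AM UTC (Jan 21).
Tehran is UTC+3:30, so local arrival = 3:09 AM + 3:30 = 6:39 AM on Jan 21.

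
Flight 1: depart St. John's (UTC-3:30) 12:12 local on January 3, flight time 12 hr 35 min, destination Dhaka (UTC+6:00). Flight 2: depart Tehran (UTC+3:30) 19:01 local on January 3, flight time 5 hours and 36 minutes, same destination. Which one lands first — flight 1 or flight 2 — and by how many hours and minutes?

the second, by 7 hours 10 minutes

Flight 1 in UTC: 12:12 + 3:30 = 15:42 on Jan 3.
+12 hours and 35 minutes → arrive 04:17 UTC on Jan 4.
Flight 2 in UTC: 19:01 − 3:30 = 15:31 on Jan 3.
+5 hours 36 minutes → arrive 21:07 UTC on Jan 3.
Flight 2 lands earlier by 7 hours 10 minutes.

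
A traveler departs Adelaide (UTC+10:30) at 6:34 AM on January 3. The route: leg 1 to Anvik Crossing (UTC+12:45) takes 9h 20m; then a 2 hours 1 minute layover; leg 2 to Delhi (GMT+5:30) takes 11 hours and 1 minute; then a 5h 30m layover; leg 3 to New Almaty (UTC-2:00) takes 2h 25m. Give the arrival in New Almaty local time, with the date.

Convert departure to UTC: 6:34 AM − 10:30 = 8:04 PM UTC on Jan 2.
Add 9 hours 20 minutes leg 1 → 5:24 AM UTC (Jan 3).
Add 2 hours and 1 minute layover in Anvik Crossing → 7:25 AM UTC.
Add 11 hours 1 minute leg 2 → 6:26 PM UTC.
Add 5 hours and 30 minutes layover in Delhi → 11:56 PM UTC.
Add 2 hours 25 minutes leg 3 → 2:21 AM UTC (Jan 4).
New Almaty is UTC−2:00, so local arrival = 2:21 AM − 2:00 = 12:21 AM on Jan 4.

12:21 AM on Jan 4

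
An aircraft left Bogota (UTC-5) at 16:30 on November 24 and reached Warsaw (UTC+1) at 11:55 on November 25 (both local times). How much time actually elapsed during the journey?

Departure in UTC: 16:30 + 5:00 = 21:30 on Nov 24.
Arrival in UTC: 11:55 − 1:00 = 10:55 on Nov 25.
Elapsed = 10:55 − 21:30 (+1 day) = 13 hours 25 minutes.

13 hours 25 minutes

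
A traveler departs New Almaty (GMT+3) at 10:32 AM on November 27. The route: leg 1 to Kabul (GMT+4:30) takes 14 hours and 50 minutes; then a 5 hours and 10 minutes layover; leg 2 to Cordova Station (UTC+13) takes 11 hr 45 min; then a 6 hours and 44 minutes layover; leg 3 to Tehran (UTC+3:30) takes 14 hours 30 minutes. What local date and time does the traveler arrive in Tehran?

Convert departure to UTC: 10:32 AM − 3:00 = 7:32 AM UTC on Nov 27.
Add 14 hours and 50 minutes leg 1 → 10:22 PM UTC.
Add 5 hours and 10 minutes layover in Kabul → 3:32 AM UTC (Nov 28).
Add 11 hours and 45 minutes leg 2 → 3:17 PM UTC.
Add 6 hours and 44 minutes layover in Cordova Station → 10:01 PM UTC.
Add 14 hours 30 minutes leg 3 → 12:31 PM UTC (Nov 29).
Tehran is UTC+3:30, so local arrival = 12:31 PM + 3:30 = 4:01 PM on Nov 29.

4:01 PM on November 29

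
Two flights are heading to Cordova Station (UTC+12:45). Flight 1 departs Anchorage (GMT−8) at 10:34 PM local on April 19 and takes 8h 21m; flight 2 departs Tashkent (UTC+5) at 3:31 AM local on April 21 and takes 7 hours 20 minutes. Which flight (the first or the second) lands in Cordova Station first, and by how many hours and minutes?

the first, by 14 hours 56 minutes

Flight 1 in UTC: 10:34 PM + 8:00 = 6:34 AM on Apr 20.
+8 hours 21 minutes → arrive 2:55 PM UTC on Apr 20.
Flight 2 in UTC: 3:31 AM − 5:00 = 10:31 PM on Apr 20.
+7 hours and 20 minutes → arrive 5:51 AM UTC on Apr 21.
Flight 1 lands earlier by 14 hours 56 minutes.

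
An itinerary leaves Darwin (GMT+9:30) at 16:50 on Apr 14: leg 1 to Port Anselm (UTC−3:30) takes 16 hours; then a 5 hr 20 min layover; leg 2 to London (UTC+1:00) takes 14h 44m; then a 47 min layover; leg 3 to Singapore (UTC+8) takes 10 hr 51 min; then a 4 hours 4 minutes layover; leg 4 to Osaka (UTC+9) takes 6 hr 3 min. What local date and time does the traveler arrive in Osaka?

02:09 on April 17

Convert departure to UTC: 16:50 − 9:30 = 07:20 UTC on Apr 14.
Add 16 hours leg 1 → 23:20 UTC.
Add 5 hours 20 minutes layover in Port Anselm → 04:40 UTC (Apr 15).
Add 14 hours 44 minutes leg 2 → 19:24 UTC.
Add 47 minutes layover in London → 20:11 UTC.
Add 10 hours and 51 minutes leg 3 → 07:02 UTC (Apr 16).
Add 4 hours 4 minutes layover in Singapore → 11:06 UTC.
Add 6 hours 3 minutes leg 4 → 17:09 UTC.
Osaka is UTC+9:00, so local arrival = 17:09 + 9:00 = 02:09 on Apr 17.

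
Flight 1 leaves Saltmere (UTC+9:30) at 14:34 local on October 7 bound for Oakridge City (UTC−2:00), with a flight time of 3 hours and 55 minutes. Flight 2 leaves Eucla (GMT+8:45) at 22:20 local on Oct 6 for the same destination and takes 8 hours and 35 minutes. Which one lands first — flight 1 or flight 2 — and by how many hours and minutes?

the second, by 10 hours 49 minutes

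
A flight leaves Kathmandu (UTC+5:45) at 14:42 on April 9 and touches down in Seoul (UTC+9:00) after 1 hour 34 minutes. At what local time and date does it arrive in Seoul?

Convert departure to UTC: 14:42 − 5:45 = 08:57 UTC on Apr 9.
Add 1 hour and 34 minutes travel time → 10:31 UTC.
Seoul is UTC+9:00, so local arrival = 10:31 + 9:00 = 19:31 on Apr 9.

19:31 on April 9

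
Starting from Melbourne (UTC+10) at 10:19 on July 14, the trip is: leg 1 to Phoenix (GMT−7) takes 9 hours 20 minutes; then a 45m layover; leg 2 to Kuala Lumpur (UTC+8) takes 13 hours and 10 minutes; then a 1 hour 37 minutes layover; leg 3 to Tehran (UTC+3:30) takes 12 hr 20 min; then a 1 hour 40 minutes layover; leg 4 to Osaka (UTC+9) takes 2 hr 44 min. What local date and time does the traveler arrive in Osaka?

Convert departure to UTC: 10:19 − 10:00 = 00:19 UTC on Jul 14.
Add 9 hours and 20 minutes leg 1 → 09:39 UTC.
Add 45 minutes layover in Phoenix → 10:24 UTC.
Add 13 hours and 10 minutes leg 2 → 23:34 UTC.
Add 1 hour and 37 minutes layover in Kuala Lumpur → 01:11 UTC (Jul 15).
Add 12 hours 20 minutes leg 3 → 13:31 UTC.
Add 1 hour 40 minutes layover in Tehran → 15:11 UTC.
Add 2 hours 44 minutes leg 4 → 17:55 UTC.
Osaka is UTC+9:00, so local arrival = 17:55 + 9:00 = 02:55 on Jul 16.

02:55 on July 16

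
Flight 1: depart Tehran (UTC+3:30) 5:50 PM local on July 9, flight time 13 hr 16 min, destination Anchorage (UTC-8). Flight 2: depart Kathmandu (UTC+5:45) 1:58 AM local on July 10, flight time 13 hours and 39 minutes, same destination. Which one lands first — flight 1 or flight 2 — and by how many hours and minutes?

Flight 1 in UTC: 5:50 PM − 3:30 = 2:20 PM on Jul 9.
+13 hours and 16 minutes → arrive 3:36 AM UTC on Jul 10.
Flight 2 in UTC: 1:58 AM − 5:45 = 8:13 PM on Jul 9.
+13 hours and 39 minutes → arrive 9:52 AM UTC on Jul 10.
Flight 1 lands earlier by 6 hours 16 minutes.

the first, by 6 hours 16 minutes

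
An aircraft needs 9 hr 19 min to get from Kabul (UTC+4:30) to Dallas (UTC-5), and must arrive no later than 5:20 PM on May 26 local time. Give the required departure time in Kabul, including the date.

5:31 PM on May 26

Target arrival in UTC: 5:20 PM + 5:00 = 10:20 PM on May 26.
Subtract 9 hours and 19 minutes → departure 1:01 PM UTC on May 26.
Kabul is UTC+4:30: 1:01 PM + 4:30 = 5:31 PM on May 26.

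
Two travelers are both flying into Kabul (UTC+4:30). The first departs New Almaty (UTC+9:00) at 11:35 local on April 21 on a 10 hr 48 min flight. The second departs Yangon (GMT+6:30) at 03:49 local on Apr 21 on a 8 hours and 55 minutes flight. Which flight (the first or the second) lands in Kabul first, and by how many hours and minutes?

the second, by 7 hours 9 minutes

Flight 1 in UTC: 11:35 − 9:00 = 02:35 on Apr 21.
+10 hours 48 minutes → arrive 13:23 UTC on Apr 21.
Flight 2 in UTC: 03:49 − 6:30 = 21:19 on Apr 20.
+8 hours and 55 minutes → arrive 06:14 UTC on Apr 21.
Flight 2 lands earlier by 7 hours 9 minutes.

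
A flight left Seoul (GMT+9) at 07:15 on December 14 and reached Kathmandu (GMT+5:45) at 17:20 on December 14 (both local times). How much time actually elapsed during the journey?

Kathmandu is 3:15 behind Seoul.
Clock-face elapsed time (ignoring zones) is 10 hours 5 minutes.
Actual elapsed = 10 hours 5 minutes + 3:15 = 13 hours 20 minutes.

13 hours 20 minutes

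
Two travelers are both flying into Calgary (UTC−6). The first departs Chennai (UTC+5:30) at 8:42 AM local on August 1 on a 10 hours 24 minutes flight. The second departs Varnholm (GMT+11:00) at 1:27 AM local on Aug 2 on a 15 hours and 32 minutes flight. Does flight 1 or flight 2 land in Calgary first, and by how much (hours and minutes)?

the first, by 16 hours 23 minutes

Flight 1 in UTC: 8:42 AM − 5:30 = 3:12 AM on Aug 1.
+10 hours 24 minutes → arrive 1:36 PM UTC on Aug 1.
Flight 2 in UTC: 1:27 AM − 11:00 = 2:27 PM on Aug 1.
+15 hours and 32 minutes → arrive 5:59 AM UTC on Aug 2.
Flight 1 lands earlier by 16 hours 23 minutes.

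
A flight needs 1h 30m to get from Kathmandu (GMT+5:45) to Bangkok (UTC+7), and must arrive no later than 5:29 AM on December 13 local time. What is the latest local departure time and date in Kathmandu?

Target arrival in UTC: 5:29 AM − 7:00 = 10:29 PM on Dec 12.
Subtract 1 hour and 30 minutes → departure 8:59 PM UTC on Dec 12.
Kathmandu is UTC+5:45: 8:59 PM + 5:45 = 2:44 AM on Dec 13.

2:44 AM on December 13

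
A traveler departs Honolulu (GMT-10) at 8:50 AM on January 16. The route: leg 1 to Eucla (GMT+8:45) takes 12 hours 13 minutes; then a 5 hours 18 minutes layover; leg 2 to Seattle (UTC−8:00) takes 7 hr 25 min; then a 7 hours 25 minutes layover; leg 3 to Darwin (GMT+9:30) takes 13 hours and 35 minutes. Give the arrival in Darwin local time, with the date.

2:16 AM on January 19

Convert departure to UTC: 8:50 AM + 10:00 = 6:50 PM UTC on Jan 16.
Add 12 hours and 13 minutes leg 1 → 7:03 AM UTC (Jan 17).
Add 5 hours and 18 minutes layover in Eucla → 12:21 PM UTC.
Add 7 hours 25 minutes leg 2 → 7:46 PM UTC.
Add 7 hours and 25 minutes layover in Seattle → 3:11 AM UTC (Jan 18).
Add 13 hours 35 minutes leg 3 → 4:46 PM UTC.
Darwin is UTC+9:30, so local arrival = 4:46 PM + 9:30 = 2:16 AM on Jan 19.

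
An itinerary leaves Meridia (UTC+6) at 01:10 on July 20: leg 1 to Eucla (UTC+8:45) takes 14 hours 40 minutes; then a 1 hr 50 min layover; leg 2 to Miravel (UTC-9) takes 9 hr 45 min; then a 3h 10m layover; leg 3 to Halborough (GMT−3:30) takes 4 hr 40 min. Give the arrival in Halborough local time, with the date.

Convert departure to UTC: 01:10 − 6:00 = 19:10 UTC on Jul 19.
Add 14 hours 40 minutes leg 1 → 09:50 UTC (Jul 20).
Add 1 hour 50 minutes layover in Eucla → 11:40 UTC.
Add 9 hours 45 minutes leg 2 → 21:25 UTC.
Add 3 hours 10 minutes layover in Miravel → 00:35 UTC (Jul 21).
Add 4 hours 40 minutes leg 3 → 05:15 UTC.
Halborough is UTC−3:30, so local arrival = 05:15 − 3:30 = 01:45 on Jul 21.

01:45 on July 21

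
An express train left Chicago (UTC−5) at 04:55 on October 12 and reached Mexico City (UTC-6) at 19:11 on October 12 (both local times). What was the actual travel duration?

Departure in UTC: 04:55 + 5:00 = 09:55 on Oct 12.
Arrival in UTC: 19:11 + 6:00 = 01:11 on Oct 13.
Elapsed = 01:11 − 09:55 (+1 day) = 15 hours 16 minutes.

15 hours 16 minutes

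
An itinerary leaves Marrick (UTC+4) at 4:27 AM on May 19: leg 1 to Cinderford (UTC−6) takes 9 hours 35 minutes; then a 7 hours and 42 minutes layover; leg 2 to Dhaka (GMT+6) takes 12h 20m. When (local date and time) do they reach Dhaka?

12:04 PM on May 20

Convert departure to UTC: 4:27 AM − 4:00 = 12:27 AM UTC on May 19.
Add 9 hours 35 minutes leg 1 → 10:02 AM UTC.
Add 7 hours and 42 minutes layover in Cinderford → 5:44 PM UTC.
Add 12 hours and 20 minutes leg 2 → 6:04 AM UTC (May 20).
Dhaka is UTC+6:00, so local arrival = 6:04 AM + 6:00 = 12:04 PM on May 20.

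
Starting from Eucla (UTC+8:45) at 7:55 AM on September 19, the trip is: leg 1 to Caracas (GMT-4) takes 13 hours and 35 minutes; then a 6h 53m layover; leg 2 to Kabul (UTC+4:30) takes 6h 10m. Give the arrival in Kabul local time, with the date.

6:18 AM on Sep 20

Convert departure to UTC: 7:55 AM − 8:45 = 11:10 PM UTC on Sep 18.
Add 13 hours 35 minutes leg 1 → 12:45 PM UTC (Sep 19).
Add 6 hours and 53 minutes layover in Caracas → 7:38 PM UTC.
Add 6 hours 10 minutes leg 2 → 1:48 AM UTC (Sep 20).
Kabul is UTC+4:30, so local arrival = 1:48 AM + 4:30 = 6:18 AM on Sep 20.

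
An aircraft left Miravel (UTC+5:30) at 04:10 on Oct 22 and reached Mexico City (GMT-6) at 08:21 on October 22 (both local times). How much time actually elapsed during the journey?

15 hours 41 minutes

Departure in UTC: 04:10 − 5:30 = 22:40 on Oct 21.
Arrival in UTC: 08:21 + 6:00 = 14:21 on Oct 22.
Elapsed = 14:21 − 22:40 (+1 day) = 15 hours 41 minutes.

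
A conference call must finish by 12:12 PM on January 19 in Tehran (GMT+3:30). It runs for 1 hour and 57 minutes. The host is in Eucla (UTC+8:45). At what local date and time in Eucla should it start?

3:30 PM on Jan 19

Target end time in UTC: 12:12 PM − 3:30 = 8:42 AM on Jan 19.
Subtract 1 hour 57 minutes → start 6:45 AM UTC on Jan 19.
Eucla is UTC+8:45: 6:45 AM + 8:45 = 3:30 PM on Jan 19.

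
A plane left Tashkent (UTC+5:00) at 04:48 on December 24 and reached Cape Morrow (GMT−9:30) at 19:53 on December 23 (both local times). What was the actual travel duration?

5 hours 35 minutes

Departure in UTC: 04:48 − 5:00 = 23:48 on Dec 23.
Arrival in UTC: 19:53 + 9:30 = 05:23 on Dec 24.
Elapsed = 05:23 − 23:48 (+1 day) = 5 hours 35 minutes.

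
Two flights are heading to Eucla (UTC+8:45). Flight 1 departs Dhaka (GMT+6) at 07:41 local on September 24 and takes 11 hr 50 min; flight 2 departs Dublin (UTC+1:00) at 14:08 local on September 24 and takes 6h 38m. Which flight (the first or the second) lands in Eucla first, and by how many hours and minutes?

the first, by 6 hours 15 minutes

Flight 1 in UTC: 07:41 − 6:00 = 01:41 on Sep 24.
+11 hours 50 minutes → arrive 13:31 UTC on Sep 24.
Flight 2 in UTC: 14:08 − 1:00 = 13:08 on Sep 24.
+6 hours and 38 minutes → arrive 19:46 UTC on Sep 24.
Flight 1 lands earlier by 6 hours 15 minutes.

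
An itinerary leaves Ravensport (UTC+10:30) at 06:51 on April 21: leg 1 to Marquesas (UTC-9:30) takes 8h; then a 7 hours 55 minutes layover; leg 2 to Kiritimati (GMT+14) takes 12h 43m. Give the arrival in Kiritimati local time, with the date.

14:59 on Apr 22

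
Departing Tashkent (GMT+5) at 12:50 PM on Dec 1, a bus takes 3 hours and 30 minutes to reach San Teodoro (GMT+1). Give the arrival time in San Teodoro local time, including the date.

12:20 PM on December 1

Convert departure to UTC: 12:50 PM − 5:00 = 7:50 AM UTC on Dec 1.
Add 3 hours 30 minutes travel time → 11:20 AM UTC.
San Teodoro is UTC+1:00, so local arrival = 11:20 AM + 1:00 = 12:20 PM on Dec 1.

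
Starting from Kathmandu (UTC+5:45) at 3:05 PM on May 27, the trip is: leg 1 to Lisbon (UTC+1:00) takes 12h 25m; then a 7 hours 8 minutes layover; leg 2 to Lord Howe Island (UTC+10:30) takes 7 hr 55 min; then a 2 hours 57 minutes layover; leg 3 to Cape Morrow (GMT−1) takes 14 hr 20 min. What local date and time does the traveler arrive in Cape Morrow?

Convert departure to UTC: 3:05 PM − 5:45 = 9:20 AM UTC on May 27.
Add 12 hours 25 minutes leg 1 → 9:45 PM UTC.
Add 7 hours 8 minutes layover in Lisbon → 4:53 AM UTC (May 28).
Add 7 hours 55 minutes leg 2 → 12:48 PM UTC.
Add 2 hours 57 minutes layover in Lord Howe Island → 3:45 PM UTC.
Add 14 hours and 20 minutes leg 3 → 6:05 AM UTC (May 29).
Cape Morrow is UTC−1:00, so local arrival = 6:05 AM − 1:00 = 5:05 AM on May 29.

5:05 AM on May 29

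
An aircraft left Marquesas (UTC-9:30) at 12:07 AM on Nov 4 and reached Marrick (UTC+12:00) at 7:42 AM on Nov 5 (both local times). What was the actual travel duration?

Departure in UTC: 12:07 AM + 9:30 = 9:37 AM on Nov 4.
Arrival in UTC: 7:42 AM − 12:00 = 7:42 PM on Nov 4.
Elapsed = 7:42 PM − 9:37 AM = 10 hours 5 minutes.

10 hours 5 minutes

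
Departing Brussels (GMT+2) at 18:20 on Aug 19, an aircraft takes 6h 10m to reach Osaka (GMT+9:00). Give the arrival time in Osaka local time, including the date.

07:30 on Aug 20

Osaka is 7:00 ahead of Brussels.
After 6 hours and 10 minutes it is 00:30 (Aug 20) in Brussels.
Shift by the zone difference: 00:30 + 7:00 = 07:30 on Aug 20 in Osaka.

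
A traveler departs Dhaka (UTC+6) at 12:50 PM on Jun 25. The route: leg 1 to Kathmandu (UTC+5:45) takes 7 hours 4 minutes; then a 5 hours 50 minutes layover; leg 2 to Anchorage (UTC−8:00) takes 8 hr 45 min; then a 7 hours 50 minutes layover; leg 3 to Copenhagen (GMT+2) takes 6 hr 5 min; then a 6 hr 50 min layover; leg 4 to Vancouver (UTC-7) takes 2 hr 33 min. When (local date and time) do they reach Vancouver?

Convert departure to UTC: 12:50 PM − 6:00 = 6:50 AM UTC on Jun 25.
Add 7 hours 4 minutes leg 1 → 1:54 PM UTC.
Add 5 hours 50 minutes layover in Kathmandu → 7:44 PM UTC.
Add 8 hours 45 minutes leg 2 → 4:29 AM UTC (Jun 26).
Add 7 hours 50 minutes layover in Anchorage → 12:19 PM UTC.
Add 6 hours 5 minutes leg 3 → 6:24 PM UTC.
Add 6 hours 50 minutes layover in Copenhagen → 1:14 AM UTC (Jun 27).
Add 2 hours and 33 minutes leg 4 → 3:47 AM UTC.
Vancouver is UTC−7:00, so local arrival = 3:47 AM − 7:00 = 8:47 PM on Jun 26.

8:47 PM on June 26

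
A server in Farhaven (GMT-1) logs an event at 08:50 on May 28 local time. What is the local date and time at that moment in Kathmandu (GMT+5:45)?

15:35 on May 28

In UTC: 08:50 + 1:00 = 09:50 on May 28.
Kathmandu is UTC+5:45: 09:50 + 5:45 = 15:35 on May 28.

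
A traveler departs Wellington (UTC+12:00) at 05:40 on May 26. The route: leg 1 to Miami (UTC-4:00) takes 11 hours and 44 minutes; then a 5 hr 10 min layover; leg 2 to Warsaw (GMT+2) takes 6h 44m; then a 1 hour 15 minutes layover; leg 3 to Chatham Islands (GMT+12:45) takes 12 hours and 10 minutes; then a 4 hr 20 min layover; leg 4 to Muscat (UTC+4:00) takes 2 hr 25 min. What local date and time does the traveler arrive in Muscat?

17:28 on May 27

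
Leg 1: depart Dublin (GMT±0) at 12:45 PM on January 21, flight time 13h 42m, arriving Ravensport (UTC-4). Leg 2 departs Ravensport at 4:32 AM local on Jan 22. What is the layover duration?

Dublin is at UTC+0, so departure is already 12:45 PM UTC on Jan 21.
Add 13 hours and 42 minutes flight time → 2:27 AM UTC (Jan 22).
Ravensport is UTC−4:00, so local arrival = 2:27 AM − 4:00 = 10:27 PM on Jan 21.
Layover = 4:32 AM − 10:27 PM (+1 day) = 6 hours 5 minutes.

6 hours 5 minutes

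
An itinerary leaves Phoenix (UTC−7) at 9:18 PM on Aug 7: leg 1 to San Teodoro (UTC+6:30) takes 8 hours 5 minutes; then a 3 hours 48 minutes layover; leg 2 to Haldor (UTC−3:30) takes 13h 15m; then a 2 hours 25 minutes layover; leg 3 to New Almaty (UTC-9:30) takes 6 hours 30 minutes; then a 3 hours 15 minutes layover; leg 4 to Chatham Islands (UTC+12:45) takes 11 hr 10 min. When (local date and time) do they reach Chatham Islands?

5:31 PM on Aug 10

Convert departure to UTC: 9:18 PM + 7:00 = 4:18 AM UTC on Aug 8.
Add 8 hours 5 minutes leg 1 → 12:23 PM UTC.
Add 3 hours and 48 minutes layover in San Teodoro → 4:11 PM UTC.
Add 13 hours and 15 minutes leg 2 → 5:26 AM UTC (Aug 9).
Add 2 hours and 25 minutes layover in Haldor → 7:51 AM UTC.
Add 6 hours 30 minutes leg 3 → 2:21 PM UTC.
Add 3 hours 15 minutes layover in New Almaty → 5:36 PM UTC.
Add 11 hours 10 minutes leg 4 → 4:46 AM UTC (Aug 10).
Chatham Islands is UTC+12:45, so local arrival = 4:46 AM + 12:45 = 5:31 PM on Aug 10.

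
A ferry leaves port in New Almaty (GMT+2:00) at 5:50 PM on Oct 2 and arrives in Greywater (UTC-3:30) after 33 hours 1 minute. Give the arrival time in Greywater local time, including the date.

Convert departure to UTC: 5:50 PM − 2:00 = 3:50 PM UTC on Oct 2.
Add 33 hours and 1 minute travel time → 12:51 AM UTC (Oct 4).
Greywater is UTC−3:30, so local arrival = 12:51 AM − 3:30 = 9:21 PM on Oct 3.

9:21 PM on October 3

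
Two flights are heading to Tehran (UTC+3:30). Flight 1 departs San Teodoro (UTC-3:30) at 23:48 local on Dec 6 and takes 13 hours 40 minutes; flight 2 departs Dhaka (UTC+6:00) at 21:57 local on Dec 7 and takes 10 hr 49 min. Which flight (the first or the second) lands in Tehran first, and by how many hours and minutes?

Flight 1 in UTC: 23:48 + 3:30 = 03:18 on Dec 7.
+13 hours and 40 minutes → arrive 16:58 UTC on Dec 7.
Flight 2 in UTC: 21:57 − 6:00 = 15:57 on Dec 7.
+10 hours and 49 minutes → arrive 02:46 UTC on Dec 8.
Flight 1 lands earlier by 9 hours 48 minutes.

the first, by 9 hours 48 minutes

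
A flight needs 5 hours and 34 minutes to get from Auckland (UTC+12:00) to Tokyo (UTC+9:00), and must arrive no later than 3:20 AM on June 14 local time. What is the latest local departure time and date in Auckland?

12:46 AM on June 14

Target arrival in UTC: 3:20 AM − 9:00 = 6:20 PM on Jun 13.
Subtract 5 hours and 34 minutes → departure 12:46 PM UTC on Jun 13.
Auckland is UTC+12:00: 12:46 PM + 12:00 = 12:46 AM on Jun 14.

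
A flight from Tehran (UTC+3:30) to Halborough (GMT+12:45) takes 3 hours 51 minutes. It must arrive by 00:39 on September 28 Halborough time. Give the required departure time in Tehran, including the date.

Target arrival in UTC: 00:39 − 12:45 = 11:54 on Sep 27.
Subtract 3 hours 51 minutes → departure 08:03 UTC on Sep 27.
Tehran is UTC+3:30: 08:03 + 3:30 = 11:33 on Sep 27.

11:33 on September 27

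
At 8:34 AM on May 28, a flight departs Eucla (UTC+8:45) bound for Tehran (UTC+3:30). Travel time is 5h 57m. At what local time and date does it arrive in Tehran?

Convert departure to UTC: 8:34 AM − 8:45 = 11:49 PM UTC on May 27.
Add 5 hours and 57 minutes travel time → 5:46 AM UTC (May 28).
Tehran is UTC+3:30, so local arrival = 5:46 AM + 3:30 = 9:16 AM on May 28.

9:16 AM on May 28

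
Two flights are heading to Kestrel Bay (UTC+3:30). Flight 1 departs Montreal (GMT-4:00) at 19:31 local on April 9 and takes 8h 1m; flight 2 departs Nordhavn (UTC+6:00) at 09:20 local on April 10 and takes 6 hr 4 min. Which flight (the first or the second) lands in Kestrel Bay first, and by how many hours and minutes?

the first, by 1 hour 52 minutes

Flight 1 in UTC: 19:31 + 4:00 = 23:31 on Apr 9.
+8 hours 1 minute → arrive 07:32 UTC on Apr 10.
Flight 2 in UTC: 09:20 − 6:00 = 03:20 on Apr 10.
+6 hours 4 minutes → arrive 09:24 UTC on Apr 10.
Flight 1 lands earlier by 1 hour 52 minutes.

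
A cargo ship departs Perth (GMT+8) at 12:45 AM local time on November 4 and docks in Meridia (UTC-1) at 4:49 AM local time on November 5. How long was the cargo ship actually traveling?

37 hours 4 minutes

Meridia is 9:00 behind Perth.
Clock-face elapsed time (ignoring zones) is 28 hours 4 minutes.
Actual elapsed = 28 hours 4 minutes + 9:00 = 37 hours 4 minutes.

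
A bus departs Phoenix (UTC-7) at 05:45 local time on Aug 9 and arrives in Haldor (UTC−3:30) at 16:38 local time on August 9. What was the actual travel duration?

7 hours 23 minutes

Departure in UTC: 05:45 + 7:00 = 12:45 on Aug 9.
Arrival in UTC: 16:38 + 3:30 = 20:08 on Aug 9.
Elapsed = 20:08 − 12:45 = 7 hours 23 minutes.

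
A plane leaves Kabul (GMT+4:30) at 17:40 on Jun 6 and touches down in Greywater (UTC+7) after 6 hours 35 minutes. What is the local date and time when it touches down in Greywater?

02:45 on Jun 7

Convert departure to UTC: 17:40 − 4:30 = 13:10 UTC on Jun 6.
Add 6 hours 35 minutes travel time → 19:45 UTC.
Greywater is UTC+7:00, so local arrival = 19:45 + 7:00 = 02:45 on Jun 7.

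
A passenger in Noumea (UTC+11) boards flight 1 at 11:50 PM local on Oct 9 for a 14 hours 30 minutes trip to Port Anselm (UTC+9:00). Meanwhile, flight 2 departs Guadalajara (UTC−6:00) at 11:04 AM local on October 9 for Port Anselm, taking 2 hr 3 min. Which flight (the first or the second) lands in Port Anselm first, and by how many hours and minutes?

Flight 1 in UTC: 11:50 PM − 11:00 = 12:50 PM on Oct 9.
+14 hours and 30 minutes → arrive 3:20 AM UTC on Oct 10.
Flight 2 in UTC: 11:04 AM + 6:00 = 5:04 PM on Oct 9.
+2 hours and 3 minutes → arrive 7:07 PM UTC on Oct 9.
Flight 2 lands earlier by 8 hours 13 minutes.

the second, by 8 hours 13 minutes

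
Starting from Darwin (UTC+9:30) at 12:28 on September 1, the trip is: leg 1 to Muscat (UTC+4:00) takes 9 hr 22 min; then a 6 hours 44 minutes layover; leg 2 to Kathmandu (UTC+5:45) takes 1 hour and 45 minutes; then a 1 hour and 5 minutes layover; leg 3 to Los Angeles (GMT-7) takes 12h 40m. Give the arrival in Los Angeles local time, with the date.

03:34 on September 2

Convert departure to UTC: 12:28 − 9:30 = 02:58 UTC on Sep 1.
Add 9 hours and 22 minutes leg 1 → 12:20 UTC.
Add 6 hours 44 minutes layover in Muscat → 19:04 UTC.
Add 1 hour and 45 minutes leg 2 → 20:49 UTC.
Add 1 hour and 5 minutes layover in Kathmandu → 21:54 UTC.
Add 12 hours 40 minutes leg 3 → 10:34 UTC (Sep 2).
Los Angeles is UTC−7:00, so local arrival = 10:34 − 7:00 = 03:34 on Sep 2.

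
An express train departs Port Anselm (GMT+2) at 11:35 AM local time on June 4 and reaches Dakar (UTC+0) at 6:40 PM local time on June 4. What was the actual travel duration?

9 hours 5 minutes

Dakar is 2:00 behind Port Anselm.
Clock-face elapsed time (ignoring zones) is 7 hours 5 minutes.
Actual elapsed = 7 hours 5 minutes + 2:00 = 9 hours 5 minutes.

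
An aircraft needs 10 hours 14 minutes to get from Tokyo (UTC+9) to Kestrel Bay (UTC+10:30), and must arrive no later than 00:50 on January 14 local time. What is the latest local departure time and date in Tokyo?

13:06 on Jan 13

Target arrival in UTC: 00:50 − 10:30 = 14:20 on Jan 13.
Subtract 10 hours and 14 minutes → departure 04:06 UTC on Jan 13.
Tokyo is UTC+9:00: 04:06 + 9:00 = 13:06 on Jan 13.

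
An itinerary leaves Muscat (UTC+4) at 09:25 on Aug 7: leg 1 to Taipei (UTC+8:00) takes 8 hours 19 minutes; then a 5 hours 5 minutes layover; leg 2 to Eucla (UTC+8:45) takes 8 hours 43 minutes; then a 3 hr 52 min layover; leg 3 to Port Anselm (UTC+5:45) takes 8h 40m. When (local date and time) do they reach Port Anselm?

21:49 on August 8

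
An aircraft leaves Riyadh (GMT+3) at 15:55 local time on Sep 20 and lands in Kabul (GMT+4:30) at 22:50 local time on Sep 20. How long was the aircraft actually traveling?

Kabul is 1:30 ahead of Riyadh.
Clock-face elapsed time (ignoring zones) is 6 hours 55 minutes.
Actual elapsed = 6 hours 55 minutes − 1:30 = 5 hours 25 minutes.

5 hours 25 minutes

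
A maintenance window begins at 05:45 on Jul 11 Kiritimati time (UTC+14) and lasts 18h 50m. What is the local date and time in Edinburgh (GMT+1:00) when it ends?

Edinburgh is 13:00 behind Kiritimati.
After 18 hours 50 minutes it is 00:35 (Jul 12) in Kiritimati.
Shift by the zone difference: 00:35 − 13:00 = 11:35 on Jul 11 in Edinburgh.

11:35 on July 11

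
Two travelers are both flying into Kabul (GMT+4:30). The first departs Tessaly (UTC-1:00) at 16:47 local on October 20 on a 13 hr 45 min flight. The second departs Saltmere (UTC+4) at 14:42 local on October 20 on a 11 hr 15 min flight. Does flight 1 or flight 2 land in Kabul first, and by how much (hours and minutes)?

the second, by 9 hours 35 minutes

Flight 1 in UTC: 16:47 + 1:00 = 17:47 on Oct 20.
+13 hours and 45 minutes → arrive 07:32 UTC on Oct 21.
Flight 2 in UTC: 14:42 − 4:00 = 10:42 on Oct 20.
+11 hours and 15 minutes → arrive 21:57 UTC on Oct 20.
Flight 2 lands earlier by 9 hours 35 minutes.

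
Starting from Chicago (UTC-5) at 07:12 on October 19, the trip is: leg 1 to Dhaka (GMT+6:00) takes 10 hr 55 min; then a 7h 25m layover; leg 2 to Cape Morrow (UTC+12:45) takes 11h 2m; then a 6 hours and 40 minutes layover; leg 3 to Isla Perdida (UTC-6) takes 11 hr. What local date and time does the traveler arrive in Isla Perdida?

05:14 on October 21

Convert departure to UTC: 07:12 + 5:00 = 12:12 UTC on Oct 19.
Add 10 hours and 55 minutes leg 1 → 23:07 UTC.
Add 7 hours and 25 minutes layover in Dhaka → 06:32 UTC (Oct 20).
Add 11 hours 2 minutes leg 2 → 17:34 UTC.
Add 6 hours and 40 minutes layover in Cape Morrow → 00:14 UTC (Oct 21).
Add 11 hours leg 3 → 11:14 UTC.
Isla Perdida is UTC−6:00, so local arrival = 11:14 − 6:00 = 05:14 on Oct 21.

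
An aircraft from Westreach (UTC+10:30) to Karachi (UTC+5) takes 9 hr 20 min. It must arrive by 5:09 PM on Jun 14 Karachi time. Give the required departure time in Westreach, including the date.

1:19 PM on Jun 14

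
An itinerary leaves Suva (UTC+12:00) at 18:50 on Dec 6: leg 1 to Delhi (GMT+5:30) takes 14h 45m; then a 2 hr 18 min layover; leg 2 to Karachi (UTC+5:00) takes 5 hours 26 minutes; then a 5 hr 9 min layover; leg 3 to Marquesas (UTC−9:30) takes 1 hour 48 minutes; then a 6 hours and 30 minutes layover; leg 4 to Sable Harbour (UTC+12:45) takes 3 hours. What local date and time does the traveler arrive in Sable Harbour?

10:31 on December 8

Convert departure to UTC: 18:50 − 12:00 = 06:50 UTC on Dec 6.
Add 14 hours and 45 minutes leg 1 → 21:35 UTC.
Add 2 hours 18 minutes layover in Delhi → 23:53 UTC.
Add 5 hours 26 minutes leg 2 → 05:19 UTC (Dec 7).
Add 5 hours 9 minutes layover in Karachi → 10:28 UTC.
Add 1 hour 48 minutes leg 3 → 12:16 UTC.
Add 6 hours 30 minutes layover in Marquesas → 18:46 UTC.
Add 3 hours leg 4 → 21:46 UTC.
Sable Harbour is UTC+12:45, so local arrival = 21:46 + 12:45 = 10:31 on Dec 8.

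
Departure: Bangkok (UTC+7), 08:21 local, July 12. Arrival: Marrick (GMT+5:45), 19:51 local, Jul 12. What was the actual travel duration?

12 hours 45 minutes

Marrick is 1:15 behind Bangkok.
Clock-face elapsed time (ignoring zones) is 11 hours 30 minutes.
Actual elapsed = 11 hours 30 minutes + 1:15 = 12 hours 45 minutes.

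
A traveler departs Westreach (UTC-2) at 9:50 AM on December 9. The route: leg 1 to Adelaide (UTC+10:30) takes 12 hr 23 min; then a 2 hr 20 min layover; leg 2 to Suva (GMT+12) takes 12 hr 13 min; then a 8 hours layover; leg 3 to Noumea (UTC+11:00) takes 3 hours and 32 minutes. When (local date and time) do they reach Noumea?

1:18 PM on Dec 11

Convert departure to UTC: 9:50 AM + 2:00 = 11:50 AM UTC on Dec 9.
Add 12 hours 23 minutes leg 1 → 12:13 AM UTC (Dec 10).
Add 2 hours and 20 minutes layover in Adelaide → 2:33 AM UTC.
Add 12 hours 13 minutes leg 2 → 2:46 PM UTC.
Add 8 hours layover in Suva → 10:46 PM UTC.
Add 3 hours 32 minutes leg 3 → 2:18 AM UTC (Dec 11).
Noumea is UTC+11:00, so local arrival = 2:18 AM + 11:00 = 1:18 PM on Dec 11.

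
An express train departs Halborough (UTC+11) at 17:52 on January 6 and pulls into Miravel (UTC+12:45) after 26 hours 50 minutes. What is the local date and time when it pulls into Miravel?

22:27 on January 7

Convert departure to UTC: 17:52 − 11:00 = 06:52 UTC on Jan 6.
Add 26 hours and 50 minutes travel time → 09:42 UTC (Jan 7).
Miravel is UTC+12:45, so local arrival = 09:42 + 12:45 = 22:27 on Jan 7.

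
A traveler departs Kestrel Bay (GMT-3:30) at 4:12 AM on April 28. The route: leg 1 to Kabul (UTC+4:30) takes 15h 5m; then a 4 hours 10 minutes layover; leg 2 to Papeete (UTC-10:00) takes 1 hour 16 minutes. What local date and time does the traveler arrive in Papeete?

Convert departure to UTC: 4:12 AM + 3:30 = 7:42 AM UTC on Apr 28.
Add 15 hours 5 minutes leg 1 → 10:47 PM UTC.
Add 4 hours 10 minutes layover in Kabul → 2:57 AM UTC (Apr 29).
Add 1 hour 16 minutes leg 2 → 4:13 AM UTC.
Papeete is UTC−10:00, so local arrival = 4:13 AM − 10:00 = 6:13 PM on Apr 28.

6:13 PM on Apr 28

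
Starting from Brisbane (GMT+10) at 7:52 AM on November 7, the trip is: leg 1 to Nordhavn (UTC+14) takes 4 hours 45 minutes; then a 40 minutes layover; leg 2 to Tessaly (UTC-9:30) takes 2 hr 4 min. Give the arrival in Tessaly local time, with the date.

7:51 PM on November 6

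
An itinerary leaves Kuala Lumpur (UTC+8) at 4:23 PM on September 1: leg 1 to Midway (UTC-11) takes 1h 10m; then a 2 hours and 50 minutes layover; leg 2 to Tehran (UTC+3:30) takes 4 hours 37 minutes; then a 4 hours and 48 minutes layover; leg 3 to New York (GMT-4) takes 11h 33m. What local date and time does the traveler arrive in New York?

Convert departure to UTC: 4:23 PM − 8:00 = 8:23 AM UTC on Sep 1.
Add 1 hour and 10 minutes leg 1 → 9:33 AM UTC.
Add 2 hours 50 minutes layover in Midway → 12:23 PM UTC.
Add 4 hours 37 minutes leg 2 → 5:00 PM UTC.
Add 4 hours 48 minutes layover in Tehran → 9:48 PM UTC.
Add 11 hours and 33 minutes leg 3 → 9:21 AM UTC (Sep 2).
New York is UTC−4:00, so local arrival = 9:21 AM − 4:00 = 5:21 AM on Sep 2.

5:21 AM on September 2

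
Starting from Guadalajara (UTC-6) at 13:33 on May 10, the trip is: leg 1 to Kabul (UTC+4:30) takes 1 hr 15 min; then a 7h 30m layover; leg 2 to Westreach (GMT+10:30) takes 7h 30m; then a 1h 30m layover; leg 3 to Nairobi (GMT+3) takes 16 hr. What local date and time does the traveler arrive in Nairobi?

08:18 on May 12

Convert departure to UTC: 13:33 + 6:00 = 19:33 UTC on May 10.
Add 1 hour and 15 minutes leg 1 → 20:48 UTC.
Add 7 hours 30 minutes layover in Kabul → 04:18 UTC (May 11).
Add 7 hours 30 minutes leg 2 → 11:48 UTC.
Add 1 hour 30 minutes layover in Westreach → 13:18 UTC.
Add 16 hours leg 3 → 05:18 UTC (May 12).
Nairobi is UTC+3:00, so local arrival = 05:18 + 3:00 = 08:18 on May 12.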